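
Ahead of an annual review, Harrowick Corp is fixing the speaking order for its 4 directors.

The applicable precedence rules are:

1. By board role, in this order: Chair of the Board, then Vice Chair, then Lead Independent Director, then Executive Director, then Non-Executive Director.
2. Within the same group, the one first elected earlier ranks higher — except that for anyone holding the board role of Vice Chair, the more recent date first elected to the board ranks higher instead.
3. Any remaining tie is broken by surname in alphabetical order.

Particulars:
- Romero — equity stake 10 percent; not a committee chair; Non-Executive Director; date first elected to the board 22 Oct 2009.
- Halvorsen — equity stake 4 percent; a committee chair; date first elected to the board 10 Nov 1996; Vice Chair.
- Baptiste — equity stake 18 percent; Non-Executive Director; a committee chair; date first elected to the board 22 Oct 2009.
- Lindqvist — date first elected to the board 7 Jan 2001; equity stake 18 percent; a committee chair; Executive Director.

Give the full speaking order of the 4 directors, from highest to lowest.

By board role: Halvorsen (Vice Chair); then Lindqvist (Executive Director); then Baptiste and Romero (Non-Executive Director).
Baptiste and Romero both have date first elected to the board 22 Oct 2009, so the next rule applies.
Among Baptiste and Romero, alphabetically by surname: Baptiste before Romero.
Full order: Halvorsen, Lindqvist, Baptiste, Romero.

Halvorsen, Lindqvist, Baptiste, Romero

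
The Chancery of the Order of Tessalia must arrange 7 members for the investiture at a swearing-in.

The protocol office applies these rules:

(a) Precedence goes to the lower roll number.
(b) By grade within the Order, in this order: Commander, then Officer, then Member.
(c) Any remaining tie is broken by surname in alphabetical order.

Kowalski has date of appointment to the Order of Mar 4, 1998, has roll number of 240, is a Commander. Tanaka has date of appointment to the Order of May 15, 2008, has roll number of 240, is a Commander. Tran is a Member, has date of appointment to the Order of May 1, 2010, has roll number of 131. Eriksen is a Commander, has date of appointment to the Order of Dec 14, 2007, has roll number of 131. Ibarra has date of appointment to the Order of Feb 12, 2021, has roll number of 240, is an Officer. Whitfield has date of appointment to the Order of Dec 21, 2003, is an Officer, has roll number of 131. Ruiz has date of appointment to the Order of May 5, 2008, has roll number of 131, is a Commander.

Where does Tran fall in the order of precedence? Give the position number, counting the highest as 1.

By roll number (lower first): Eriksen, Ruiz, Whitfield and Tran (each 131); then Kowalski, Tanaka and Ibarra (each 240).
Among Eriksen, Ruiz, Whitfield and Tran, by grade within the Order: Eriksen and Ruiz (Commander) before Whitfield (Officer) before Tran (Member).
Among Eriksen and Ruiz, alphabetically by surname: Eriksen before Ruiz.
Among Kowalski, Tanaka and Ibarra, by grade within the Order: Kowalski and Tanaka (Commander) before Ibarra (Officer).
Among Kowalski and Tanaka, alphabetically by surname: Kowalski before Tanaka.
Order: Eriksen, Ruiz, Whitfield, Tran, Kowalski, Tanaka, Ibarra. So position 4.

4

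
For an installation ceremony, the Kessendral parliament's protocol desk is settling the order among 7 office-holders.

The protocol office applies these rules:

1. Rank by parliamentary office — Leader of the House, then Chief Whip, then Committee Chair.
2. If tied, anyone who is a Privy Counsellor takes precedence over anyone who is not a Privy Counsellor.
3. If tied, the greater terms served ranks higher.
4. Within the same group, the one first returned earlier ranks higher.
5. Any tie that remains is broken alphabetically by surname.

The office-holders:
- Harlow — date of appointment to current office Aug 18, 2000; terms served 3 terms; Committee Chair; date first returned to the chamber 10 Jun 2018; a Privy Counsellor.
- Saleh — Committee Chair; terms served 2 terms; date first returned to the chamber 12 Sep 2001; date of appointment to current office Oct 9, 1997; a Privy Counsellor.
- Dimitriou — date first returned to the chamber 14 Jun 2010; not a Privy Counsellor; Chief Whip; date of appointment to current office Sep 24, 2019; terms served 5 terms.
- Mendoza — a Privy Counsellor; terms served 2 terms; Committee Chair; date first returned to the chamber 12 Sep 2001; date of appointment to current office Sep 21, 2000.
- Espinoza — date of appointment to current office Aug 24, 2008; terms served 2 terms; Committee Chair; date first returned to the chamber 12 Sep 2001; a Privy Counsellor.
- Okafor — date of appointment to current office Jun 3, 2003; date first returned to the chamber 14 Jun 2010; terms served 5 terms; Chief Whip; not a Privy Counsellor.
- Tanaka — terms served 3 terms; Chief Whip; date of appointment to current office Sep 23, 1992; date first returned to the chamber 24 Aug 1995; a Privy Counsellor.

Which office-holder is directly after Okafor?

By parliamentary office: Tanaka, Dimitriou and Okafor (Chief Whip); then Harlow, Espinoza, Mendoza and Saleh (Committee Chair).
Among Tanaka, Dimitriou and Okafor, a Privy Counsellor before not a Privy Counsellor: Tanaka (a Privy Counsellor) before Dimitriou and Okafor (not a Privy Counsellor).
Dimitriou and Okafor both have terms served 5 terms, so the next rule applies.
Dimitriou and Okafor both have date first returned to the chamber 14 Jun 2010, so the next rule applies.
Among Dimitriou and Okafor, alphabetically by surname: Dimitriou before Okafor.
Harlow, Espinoza, Mendoza and Saleh are each a Privy Counsellor, so the next rule applies.
Among Harlow, Espinoza, Mendoza and Saleh, by terms served (higher first): Harlow (3 terms) before Espinoza, Mendoza and Saleh (2 terms).
Espinoza, Mendoza and Saleh all have date first returned to the chamber 12 Sep 2001, so the next rule applies.
Among Espinoza, Mendoza and Saleh, alphabetically by surname: Espinoza before Mendoza before Saleh.
Order: Tanaka, Dimitriou, Okafor, Harlow, Espinoza, Mendoza, Saleh.

Harlow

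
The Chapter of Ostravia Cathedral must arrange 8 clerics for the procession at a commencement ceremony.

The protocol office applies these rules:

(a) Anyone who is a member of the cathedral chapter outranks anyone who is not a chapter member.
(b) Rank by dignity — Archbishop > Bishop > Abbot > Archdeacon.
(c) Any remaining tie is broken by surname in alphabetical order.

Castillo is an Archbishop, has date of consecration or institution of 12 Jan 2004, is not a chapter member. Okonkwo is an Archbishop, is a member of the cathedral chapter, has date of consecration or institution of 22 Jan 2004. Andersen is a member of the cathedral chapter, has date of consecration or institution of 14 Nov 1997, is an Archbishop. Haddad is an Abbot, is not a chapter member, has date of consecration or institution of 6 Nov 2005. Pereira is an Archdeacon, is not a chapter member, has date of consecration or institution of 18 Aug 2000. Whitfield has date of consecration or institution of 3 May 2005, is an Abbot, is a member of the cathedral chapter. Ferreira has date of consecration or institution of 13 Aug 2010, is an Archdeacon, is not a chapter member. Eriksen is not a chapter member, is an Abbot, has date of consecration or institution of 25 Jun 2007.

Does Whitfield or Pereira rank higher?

Whitfield

By the first rule: Andersen, Okonkwo and Whitfield (each a member of the cathedral chapter); then Castillo, Eriksen, Haddad, Ferreira and Pereira (each not a chapter member).
Among Andersen, Okonkwo and Whitfield, by dignity: Andersen and Okonkwo (Archbishop) before Whitfield (Abbot).
Among Andersen and Okonkwo, alphabetically by surname: Andersen before Okonkwo.
Among Castillo, Eriksen, Haddad, Ferreira and Pereira, by dignity: Castillo (Archbishop) before Eriksen and Haddad (Abbot) before Ferreira and Pereira (Archdeacon).
Among Eriksen and Haddad, alphabetically by surname: Eriksen before Haddad.
Among Ferreira and Pereira, alphabetically by surname: Ferreira before Pereira.
So Whitfield takes precedence.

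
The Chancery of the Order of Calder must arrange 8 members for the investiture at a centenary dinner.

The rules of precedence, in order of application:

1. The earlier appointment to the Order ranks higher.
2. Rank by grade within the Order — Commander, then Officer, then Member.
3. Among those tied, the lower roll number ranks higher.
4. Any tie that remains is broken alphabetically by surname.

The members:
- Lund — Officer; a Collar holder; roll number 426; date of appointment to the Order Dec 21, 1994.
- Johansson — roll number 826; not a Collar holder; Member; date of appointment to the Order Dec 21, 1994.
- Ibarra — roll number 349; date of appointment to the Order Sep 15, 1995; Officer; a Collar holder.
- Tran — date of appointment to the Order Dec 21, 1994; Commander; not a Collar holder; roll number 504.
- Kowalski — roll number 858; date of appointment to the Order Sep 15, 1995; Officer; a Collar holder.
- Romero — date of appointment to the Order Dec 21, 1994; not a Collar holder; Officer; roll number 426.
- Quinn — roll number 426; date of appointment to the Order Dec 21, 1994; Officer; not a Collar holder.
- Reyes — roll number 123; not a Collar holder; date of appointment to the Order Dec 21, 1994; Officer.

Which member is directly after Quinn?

By date of appointment to the Order (earlier first): Tran, Reyes, Lund, Quinn, Romero and Johansson (each Dec 21, 1994); then Ibarra and Kowalski (both Sep 15, 1995).
Among Tran, Reyes, Lund, Quinn, Romero and Johansson, by grade within the Order: Tran (Commander) before Reyes, Lund, Quinn and Romero (Officer) before Johansson (Member).
Among Reyes, Lund, Quinn and Romero, by roll number (lower first): Reyes (123) before Lund, Quinn and Romero (426).
Among Lund, Quinn and Romero, alphabetically by surname: Lund before Quinn before Romero.
Ibarra and Kowalski are each Officer, so the next rule applies.
Among Ibarra and Kowalski, by roll number (lower first): Ibarra (349) before Kowalski (858).
Order: Tran, Reyes, Lund, Quinn, Romero, Johansson, Ibarra, Kowalski.

Romero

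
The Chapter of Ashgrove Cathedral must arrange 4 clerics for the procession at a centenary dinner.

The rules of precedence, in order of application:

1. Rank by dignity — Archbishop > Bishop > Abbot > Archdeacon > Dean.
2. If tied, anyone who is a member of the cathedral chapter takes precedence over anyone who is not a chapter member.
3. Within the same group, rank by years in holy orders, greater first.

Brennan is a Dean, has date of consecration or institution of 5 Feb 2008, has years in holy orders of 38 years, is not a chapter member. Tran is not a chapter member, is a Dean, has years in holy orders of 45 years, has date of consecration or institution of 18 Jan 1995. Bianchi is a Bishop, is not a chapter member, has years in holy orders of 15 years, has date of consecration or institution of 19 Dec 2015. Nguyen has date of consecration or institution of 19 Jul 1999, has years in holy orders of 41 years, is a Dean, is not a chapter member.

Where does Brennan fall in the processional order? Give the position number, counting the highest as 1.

By dignity: Bianchi (Bishop); then Tran, Nguyen and Brennan (Dean).
Tran, Nguyen and Brennan are each not a chapter member, so the next rule applies.
Among Tran, Nguyen and Brennan, by years in holy orders (higher first): Tran (45 years) before Nguyen (41 years) before Brennan (38 years).
Order: Bianchi, Tran, Nguyen, Brennan. So position 4.

4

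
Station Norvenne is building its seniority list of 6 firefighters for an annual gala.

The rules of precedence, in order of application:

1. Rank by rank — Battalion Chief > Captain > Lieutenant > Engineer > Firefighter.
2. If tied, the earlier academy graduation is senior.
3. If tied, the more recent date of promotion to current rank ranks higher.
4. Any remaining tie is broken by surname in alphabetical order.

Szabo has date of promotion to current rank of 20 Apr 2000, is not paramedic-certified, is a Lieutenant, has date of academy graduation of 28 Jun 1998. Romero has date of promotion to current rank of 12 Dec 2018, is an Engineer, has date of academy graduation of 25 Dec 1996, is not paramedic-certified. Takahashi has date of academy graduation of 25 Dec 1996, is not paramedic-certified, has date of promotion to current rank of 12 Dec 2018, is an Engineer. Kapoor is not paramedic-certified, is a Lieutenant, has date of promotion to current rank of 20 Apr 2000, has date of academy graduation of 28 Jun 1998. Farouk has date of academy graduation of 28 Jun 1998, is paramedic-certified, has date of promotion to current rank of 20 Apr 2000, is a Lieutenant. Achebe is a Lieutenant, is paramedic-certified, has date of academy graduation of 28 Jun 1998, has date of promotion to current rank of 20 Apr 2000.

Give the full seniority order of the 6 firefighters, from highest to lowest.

Achebe, Farouk, Kapoor, Szabo, Romero, Takahashi

By rank: Achebe, Farouk, Kapoor and Szabo (Lieutenant); then Romero and Takahashi (Engineer).
Achebe, Farouk, Kapoor and Szabo all have date of academy graduation 28 Jun 1998, so the next rule applies.
Achebe, Farouk, Kapoor and Szabo all have date of promotion to current rank 20 Apr 2000, so the next rule applies.
Among Achebe, Farouk, Kapoor and Szabo, alphabetically by surname: Achebe before Farouk before Kapoor before Szabo.
Romero and Takahashi both have date of academy graduation 25 Dec 1996, so the next rule applies.
Romero and Takahashi both have date of promotion to current rank 12 Dec 2018, so the next rule applies.
Among Romero and Takahashi, alphabetically by surname: Romero before Takahashi.
Full order: Achebe, Farouk, Kapoor, Szabo, Romero, Takahashi.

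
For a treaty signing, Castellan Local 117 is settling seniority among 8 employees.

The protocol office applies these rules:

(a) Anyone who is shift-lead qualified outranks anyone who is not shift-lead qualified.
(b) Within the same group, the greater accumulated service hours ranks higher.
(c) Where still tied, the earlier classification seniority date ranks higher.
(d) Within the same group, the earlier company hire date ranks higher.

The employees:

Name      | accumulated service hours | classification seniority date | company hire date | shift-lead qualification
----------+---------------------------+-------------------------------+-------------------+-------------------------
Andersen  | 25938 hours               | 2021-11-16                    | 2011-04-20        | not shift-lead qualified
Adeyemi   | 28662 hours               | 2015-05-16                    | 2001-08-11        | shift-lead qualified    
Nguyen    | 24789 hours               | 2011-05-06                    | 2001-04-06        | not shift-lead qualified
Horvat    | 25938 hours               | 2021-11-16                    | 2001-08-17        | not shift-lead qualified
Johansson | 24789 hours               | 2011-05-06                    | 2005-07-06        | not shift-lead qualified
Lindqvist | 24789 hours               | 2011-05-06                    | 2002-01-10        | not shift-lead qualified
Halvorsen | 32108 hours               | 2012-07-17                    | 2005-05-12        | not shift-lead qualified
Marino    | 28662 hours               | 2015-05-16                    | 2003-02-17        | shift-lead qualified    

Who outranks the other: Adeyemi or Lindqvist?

By the first rule: Adeyemi and Marino (both shift-lead qualified); then Halvorsen, Horvat, Andersen, Nguyen, Lindqvist and Johansson (each not shift-lead qualified).
Adeyemi and Marino both have accumulated service hours 28662 hours, so the next rule applies.
Adeyemi and Marino both have classification seniority date 2015-05-16, so the next rule applies.
Among Adeyemi and Marino, by company hire date (earlier first): Adeyemi (2001-08-11) before Marino (2003-02-17).
Among Halvorsen, Horvat, Andersen, Nguyen, Lindqvist and Johansson, by accumulated service hours (higher first): Halvorsen (32108 hours) before Horvat and Andersen (25938 hours) before Nguyen, Lindqvist and Johansson (24789 hours).
Horvat and Andersen both have classification seniority date 2021-11-16, so the next rule applies.
Among Horvat and Andersen, by company hire date (earlier first): Horvat (2001-08-17) before Andersen (2011-04-20).
Nguyen, Lindqvist and Johansson all have classification seniority date 2011-05-06, so the next rule applies.
Among Nguyen, Lindqvist and Johansson, by company hire date (earlier first): Nguyen (2001-04-06) before Lindqvist (2002-01-10) before Johansson (2005-07-06).
So Adeyemi takes precedence.

Adeyemi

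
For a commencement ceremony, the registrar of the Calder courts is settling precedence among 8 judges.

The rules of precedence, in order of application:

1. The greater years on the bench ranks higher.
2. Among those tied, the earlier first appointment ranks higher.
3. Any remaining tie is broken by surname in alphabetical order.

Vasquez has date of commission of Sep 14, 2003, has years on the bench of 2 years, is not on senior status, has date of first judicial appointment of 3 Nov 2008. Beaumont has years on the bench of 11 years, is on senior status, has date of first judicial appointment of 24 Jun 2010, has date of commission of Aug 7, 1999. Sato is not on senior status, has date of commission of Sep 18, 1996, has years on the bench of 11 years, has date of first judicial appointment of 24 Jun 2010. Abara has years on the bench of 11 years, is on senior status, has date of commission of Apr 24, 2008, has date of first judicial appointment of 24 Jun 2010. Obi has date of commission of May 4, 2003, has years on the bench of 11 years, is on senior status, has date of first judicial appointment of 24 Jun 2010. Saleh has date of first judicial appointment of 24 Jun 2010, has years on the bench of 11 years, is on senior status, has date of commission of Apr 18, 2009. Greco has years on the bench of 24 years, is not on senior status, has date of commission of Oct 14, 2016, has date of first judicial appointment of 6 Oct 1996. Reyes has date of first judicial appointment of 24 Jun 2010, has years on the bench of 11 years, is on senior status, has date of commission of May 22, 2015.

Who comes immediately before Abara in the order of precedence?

By years on the bench (higher first): Greco (24 years); then Abara, Beaumont, Obi, Reyes, Saleh and Sato (each 11 years); then Vasquez (2 years).
Abara, Beaumont, Obi, Reyes, Saleh and Sato all have date of first judicial appointment 24 Jun 2010, so the next rule applies.
Among Abara, Beaumont, Obi, Reyes, Saleh and Sato, alphabetically by surname: Abara before Beaumont before Obi before Reyes before Saleh before Sato.
Order: Greco, Abara, Beaumont, Obi, Reyes, Saleh, Sato, Vasquez.

Greco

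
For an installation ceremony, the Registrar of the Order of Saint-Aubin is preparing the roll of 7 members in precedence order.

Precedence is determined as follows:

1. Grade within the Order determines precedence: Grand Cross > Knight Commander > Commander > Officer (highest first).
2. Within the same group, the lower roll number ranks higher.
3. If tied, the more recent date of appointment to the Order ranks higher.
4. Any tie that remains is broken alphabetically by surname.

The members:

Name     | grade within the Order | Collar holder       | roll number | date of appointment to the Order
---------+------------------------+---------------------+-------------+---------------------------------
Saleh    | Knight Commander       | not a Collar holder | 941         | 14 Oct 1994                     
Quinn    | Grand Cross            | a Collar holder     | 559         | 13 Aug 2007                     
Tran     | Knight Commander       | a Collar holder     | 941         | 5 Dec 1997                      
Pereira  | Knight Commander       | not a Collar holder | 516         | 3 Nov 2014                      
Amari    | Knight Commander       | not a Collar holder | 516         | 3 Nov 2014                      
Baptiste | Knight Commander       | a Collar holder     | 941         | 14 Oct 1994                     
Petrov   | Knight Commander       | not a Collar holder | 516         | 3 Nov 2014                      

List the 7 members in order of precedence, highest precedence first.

By grade within the Order: Quinn (Grand Cross); then Amari, Pereira, Petrov, Tran, Baptiste and Saleh (Knight Commander).
Among Amari, Pereira, Petrov, Tran, Baptiste and Saleh, by roll number (lower first): Amari, Pereira and Petrov (516) before Tran, Baptiste and Saleh (941).
Amari, Pereira and Petrov all have date of appointment to the Order 3 Nov 2014, so the next rule applies.
Among Amari, Pereira and Petrov, alphabetically by surname: Amari before Pereira before Petrov.
Among Tran, Baptiste and Saleh, by date of appointment to the Order (later first): Tran (5 Dec 1997) before Baptiste and Saleh (14 Oct 1994).
Among Baptiste and Saleh, alphabetically by surname: Baptiste before Saleh.
Full order: Quinn, Amari, Pereira, Petrov, Tran, Baptiste, Saleh.

Quinn, Amari, Pereira, Petrov, Tran, Baptiste, Saleh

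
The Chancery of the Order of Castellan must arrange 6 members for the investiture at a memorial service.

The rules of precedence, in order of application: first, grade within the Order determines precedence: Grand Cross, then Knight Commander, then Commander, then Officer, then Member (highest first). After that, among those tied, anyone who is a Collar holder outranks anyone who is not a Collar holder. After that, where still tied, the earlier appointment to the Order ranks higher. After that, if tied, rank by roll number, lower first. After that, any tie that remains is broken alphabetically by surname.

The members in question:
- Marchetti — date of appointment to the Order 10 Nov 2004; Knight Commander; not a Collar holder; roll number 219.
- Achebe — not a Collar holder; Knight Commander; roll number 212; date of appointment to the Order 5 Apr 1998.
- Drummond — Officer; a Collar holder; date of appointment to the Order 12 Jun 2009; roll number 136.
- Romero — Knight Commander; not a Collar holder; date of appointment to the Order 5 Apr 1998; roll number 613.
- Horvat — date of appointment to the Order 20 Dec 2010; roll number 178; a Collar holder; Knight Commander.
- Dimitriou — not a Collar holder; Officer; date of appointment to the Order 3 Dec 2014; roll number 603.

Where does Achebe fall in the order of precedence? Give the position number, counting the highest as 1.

By grade within the Order: Horvat, Achebe, Romero and Marchetti (Knight Commander); then Drummond and Dimitriou (Officer).
Among Horvat, Achebe, Romero and Marchetti, a Collar holder before not a Collar holder: Horvat (a Collar holder) before Achebe, Romero and Marchetti (not a Collar holder).
Among Achebe, Romero and Marchetti, by date of appointment to the Order (earlier first): Achebe and Romero (5 Apr 1998) before Marchetti (10 Nov 2004).
Among Achebe and Romero, by roll number (lower first): Achebe (212) before Romero (613).
Among Drummond and Dimitriou, a Collar holder before not a Collar holder: Drummond (a Collar holder) before Dimitriou (not a Collar holder).
Order: Horvat, Achebe, Romero, Marchetti, Drummond, Dimitriou. So position 2.

2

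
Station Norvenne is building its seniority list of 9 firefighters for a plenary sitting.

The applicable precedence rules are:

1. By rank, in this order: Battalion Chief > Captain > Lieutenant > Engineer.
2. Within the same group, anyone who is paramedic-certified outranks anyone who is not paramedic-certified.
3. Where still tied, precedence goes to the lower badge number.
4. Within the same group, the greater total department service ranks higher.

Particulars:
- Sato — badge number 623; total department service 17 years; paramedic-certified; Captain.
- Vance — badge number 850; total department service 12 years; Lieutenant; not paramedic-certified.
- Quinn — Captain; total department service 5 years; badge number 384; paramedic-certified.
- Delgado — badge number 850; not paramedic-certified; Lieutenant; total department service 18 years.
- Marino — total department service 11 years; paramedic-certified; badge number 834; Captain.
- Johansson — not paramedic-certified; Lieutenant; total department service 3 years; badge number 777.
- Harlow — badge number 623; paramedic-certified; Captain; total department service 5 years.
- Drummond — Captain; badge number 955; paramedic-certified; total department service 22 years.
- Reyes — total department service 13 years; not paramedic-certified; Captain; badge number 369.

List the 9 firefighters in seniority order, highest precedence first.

By rank: Quinn, Sato, Harlow, Marino, Drummond and Reyes (Captain); then Johansson, Delgado and Vance (Lieutenant).
Among Quinn, Sato, Harlow, Marino, Drummond and Reyes, paramedic-certified before not paramedic-certified: Quinn, Sato, Harlow, Marino and Drummond (paramedic-certified) before Reyes (not paramedic-certified).
Among Quinn, Sato, Harlow, Marino and Drummond, by badge number (lower first): Quinn (384) before Sato and Harlow (623) before Marino (834) before Drummond (955).
Among Sato and Harlow, by total department service (higher first): Sato (17 years) before Harlow (5 years).
Johansson, Delgado and Vance are each not paramedic-certified, so the next rule applies.
Among Johansson, Delgado and Vance, by badge number (lower first): Johansson (777) before Delgado and Vance (850).
Among Delgado and Vance, by total department service (higher first): Delgado (18 years) before Vance (12 years).
Full order: Quinn, Sato, Harlow, Marino, Drummond, Reyes, Johansson, Delgado, Vance.

Quinn, Sato, Harlow, Marino, Drummond, Reyes, Johansson, Delgado, Vance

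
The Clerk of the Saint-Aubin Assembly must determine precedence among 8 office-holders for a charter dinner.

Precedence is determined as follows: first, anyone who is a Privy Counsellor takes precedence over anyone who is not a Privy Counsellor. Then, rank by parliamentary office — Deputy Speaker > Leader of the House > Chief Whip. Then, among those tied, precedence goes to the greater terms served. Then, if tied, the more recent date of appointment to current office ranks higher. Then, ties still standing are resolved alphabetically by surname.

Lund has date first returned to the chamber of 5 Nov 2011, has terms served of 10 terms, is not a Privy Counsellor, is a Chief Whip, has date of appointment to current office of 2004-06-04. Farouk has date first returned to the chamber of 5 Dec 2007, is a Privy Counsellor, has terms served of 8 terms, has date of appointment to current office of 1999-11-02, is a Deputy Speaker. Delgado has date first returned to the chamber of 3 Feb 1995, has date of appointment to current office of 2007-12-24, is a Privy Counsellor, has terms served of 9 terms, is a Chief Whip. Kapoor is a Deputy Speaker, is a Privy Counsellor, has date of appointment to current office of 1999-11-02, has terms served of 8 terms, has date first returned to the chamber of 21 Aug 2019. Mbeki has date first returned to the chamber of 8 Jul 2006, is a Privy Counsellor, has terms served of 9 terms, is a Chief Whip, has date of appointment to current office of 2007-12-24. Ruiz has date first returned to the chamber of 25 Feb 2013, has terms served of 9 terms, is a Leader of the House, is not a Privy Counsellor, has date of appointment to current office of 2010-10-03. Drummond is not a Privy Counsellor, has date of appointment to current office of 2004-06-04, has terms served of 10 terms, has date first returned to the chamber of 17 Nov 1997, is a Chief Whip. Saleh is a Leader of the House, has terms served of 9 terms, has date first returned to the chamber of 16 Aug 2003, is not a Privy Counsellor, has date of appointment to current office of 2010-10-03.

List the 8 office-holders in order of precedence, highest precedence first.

Farouk, Kapoor, Delgado, Mbeki, Ruiz, Saleh, Drummond, Lund

By the first rule: Farouk, Kapoor, Delgado and Mbeki (each a Privy Counsellor); then Ruiz, Saleh, Drummond and Lund (each not a Privy Counsellor).
Among Farouk, Kapoor, Delgado and Mbeki, by parliamentary office: Farouk and Kapoor (Deputy Speaker) before Delgado and Mbeki (Chief Whip).
Farouk and Kapoor both have terms served 8 terms, so the next rule applies.
Farouk and Kapoor both have date of appointment to current office 1999-11-02, so the next rule applies.
Among Farouk and Kapoor, alphabetically by surname: Farouk before Kapoor.
Delgado and Mbeki both have terms served 9 terms, so the next rule applies.
Delgado and Mbeki both have date of appointment to current office 2007-12-24, so the next rule applies.
Among Delgado and Mbeki, alphabetically by surname: Delgado before Mbeki.
Among Ruiz, Saleh, Drummond and Lund, by parliamentary office: Ruiz and Saleh (Leader of the House) before Drummond and Lund (Chief Whip).
Ruiz and Saleh both have terms served 9 terms, so the next rule applies.
Ruiz and Saleh both have date of appointment to current office 2010-10-03, so the next rule applies.
Among Ruiz and Saleh, alphabetically by surname: Ruiz before Saleh.
Drummond and Lund both have terms served 10 terms, so the next rule applies.
Drummond and Lund both have date of appointment to current office 2004-06-04, so the next rule applies.
Among Drummond and Lund, alphabetically by surname: Drummond before Lund.
Full order: Farouk, Kapoor, Delgado, Mbeki, Ruiz, Saleh, Drummond, Lund.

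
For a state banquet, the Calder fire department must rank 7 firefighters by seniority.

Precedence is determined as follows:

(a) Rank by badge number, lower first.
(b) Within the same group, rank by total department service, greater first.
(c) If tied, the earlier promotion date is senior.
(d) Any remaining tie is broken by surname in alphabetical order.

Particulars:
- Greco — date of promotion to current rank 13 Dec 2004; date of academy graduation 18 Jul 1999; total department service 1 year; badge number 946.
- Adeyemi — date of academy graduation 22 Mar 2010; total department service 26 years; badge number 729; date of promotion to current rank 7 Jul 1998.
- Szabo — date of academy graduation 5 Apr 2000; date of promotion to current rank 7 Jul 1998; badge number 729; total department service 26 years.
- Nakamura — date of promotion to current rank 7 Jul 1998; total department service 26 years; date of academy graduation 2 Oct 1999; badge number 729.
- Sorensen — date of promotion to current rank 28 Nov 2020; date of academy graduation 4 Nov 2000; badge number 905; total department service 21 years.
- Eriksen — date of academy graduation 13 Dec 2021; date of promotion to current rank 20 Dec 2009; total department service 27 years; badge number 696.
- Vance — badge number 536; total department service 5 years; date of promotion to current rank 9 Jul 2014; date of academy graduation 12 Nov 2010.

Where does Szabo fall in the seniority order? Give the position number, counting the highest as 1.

By badge number (lower first): Vance (536); then Eriksen (696); then Adeyemi, Nakamura and Szabo (each 729); then Sorensen (905); then Greco (946).
Adeyemi, Nakamura and Szabo all have total department service 26 years, so the next rule applies.
Adeyemi, Nakamura and Szabo all have date of promotion to current rank 7 Jul 1998, so the next rule applies.
Among Adeyemi, Nakamura and Szabo, alphabetically by surname: Adeyemi before Nakamura before Szabo.
Order: Vance, Eriksen, Adeyemi, Nakamura, Szabo, Sorensen, Greco. So position 5.

5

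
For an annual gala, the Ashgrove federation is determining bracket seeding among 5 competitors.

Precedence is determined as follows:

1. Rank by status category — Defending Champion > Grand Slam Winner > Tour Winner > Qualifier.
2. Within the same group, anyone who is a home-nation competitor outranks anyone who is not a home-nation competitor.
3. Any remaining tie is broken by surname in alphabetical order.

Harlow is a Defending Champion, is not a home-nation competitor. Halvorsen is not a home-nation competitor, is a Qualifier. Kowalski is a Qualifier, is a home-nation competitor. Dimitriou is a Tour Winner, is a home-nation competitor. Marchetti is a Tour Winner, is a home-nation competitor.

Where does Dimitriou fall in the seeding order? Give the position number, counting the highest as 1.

By status category: Harlow (Defending Champion); then Dimitriou and Marchetti (Tour Winner); then Kowalski and Halvorsen (Qualifier).
Dimitriou and Marchetti are each a home-nation competitor, so the next rule applies.
Among Dimitriou and Marchetti, alphabetically by surname: Dimitriou before Marchetti.
Among Kowalski and Halvorsen, a home-nation competitor before not a home-nation competitor: Kowalski (a home-nation competitor) before Halvorsen (not a home-nation competitor).
Order: Harlow, Dimitriou, Marchetti, Kowalski, Halvorsen. So position 2.

2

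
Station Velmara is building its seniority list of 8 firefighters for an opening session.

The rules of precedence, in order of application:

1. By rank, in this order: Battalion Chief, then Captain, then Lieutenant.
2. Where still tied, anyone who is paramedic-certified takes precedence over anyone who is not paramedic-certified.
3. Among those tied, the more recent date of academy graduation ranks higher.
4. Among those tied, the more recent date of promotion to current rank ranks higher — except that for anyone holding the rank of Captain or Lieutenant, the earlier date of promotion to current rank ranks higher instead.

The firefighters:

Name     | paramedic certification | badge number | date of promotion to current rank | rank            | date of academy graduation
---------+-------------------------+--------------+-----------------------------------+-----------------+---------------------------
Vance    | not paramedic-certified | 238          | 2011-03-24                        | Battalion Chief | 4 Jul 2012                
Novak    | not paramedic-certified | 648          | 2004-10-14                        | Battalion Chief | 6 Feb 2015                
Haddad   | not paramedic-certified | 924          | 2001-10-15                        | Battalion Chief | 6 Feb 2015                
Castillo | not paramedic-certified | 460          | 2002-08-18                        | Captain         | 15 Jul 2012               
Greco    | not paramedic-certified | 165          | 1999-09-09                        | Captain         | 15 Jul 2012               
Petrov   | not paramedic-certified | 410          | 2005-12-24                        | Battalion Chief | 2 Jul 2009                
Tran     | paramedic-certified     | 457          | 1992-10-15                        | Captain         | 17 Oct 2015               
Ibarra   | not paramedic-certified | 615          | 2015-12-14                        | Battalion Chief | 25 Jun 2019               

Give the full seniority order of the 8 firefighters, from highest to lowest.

Ibarra, Novak, Haddad, Vance, Petrov, Tran, Greco, Castillo

By rank: Ibarra, Novak, Haddad, Vance and Petrov (Battalion Chief); then Tran, Greco and Castillo (Captain).
Ibarra, Novak, Haddad, Vance and Petrov are each not paramedic-certified, so the next rule applies.
Among Ibarra, Novak, Haddad, Vance and Petrov, by date of academy graduation (later first): Ibarra (25 Jun 2019) before Novak and Haddad (6 Feb 2015) before Vance (4 Jul 2012) before Petrov (2 Jul 2009).
Among Novak and Haddad, by date of promotion to current rank (later first): Novak (2004-10-14) before Haddad (2001-10-15).
Among Tran, Greco and Castillo, paramedic-certified before not paramedic-certified: Tran (paramedic-certified) before Greco and Castillo (not paramedic-certified).
Greco and Castillo both have date of academy graduation 15 Jul 2012, so the next rule applies.
Among Greco and Castillo, by date of promotion to current rank (earlier first) (reversed rule for this group): Greco (1999-09-09) before Castillo (2002-08-18).
Full order: Ibarra, Novak, Haddad, Vance, Petrov, Tran, Greco, Castillo.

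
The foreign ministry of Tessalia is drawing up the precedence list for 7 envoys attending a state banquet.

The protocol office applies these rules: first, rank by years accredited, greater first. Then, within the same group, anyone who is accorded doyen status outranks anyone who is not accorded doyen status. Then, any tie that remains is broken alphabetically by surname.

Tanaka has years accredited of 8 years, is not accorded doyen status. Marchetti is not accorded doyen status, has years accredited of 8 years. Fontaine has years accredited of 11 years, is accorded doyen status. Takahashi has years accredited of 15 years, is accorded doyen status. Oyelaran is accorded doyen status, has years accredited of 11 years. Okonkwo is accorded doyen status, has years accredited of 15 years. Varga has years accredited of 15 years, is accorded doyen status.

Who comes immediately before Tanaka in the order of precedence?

Marchetti

By years accredited (higher first): Okonkwo, Takahashi and Varga (each 15 years); then Fontaine and Oyelaran (both 11 years); then Marchetti and Tanaka (both 8 years).
Okonkwo, Takahashi and Varga are each accorded doyen status, so the next rule applies.
Among Okonkwo, Takahashi and Varga, alphabetically by surname: Okonkwo before Takahashi before Varga.
Fontaine and Oyelaran are each accorded doyen status, so the next rule applies.
Among Fontaine and Oyelaran, alphabetically by surname: Fontaine before Oyelaran.
Marchetti and Tanaka are each not accorded doyen status, so the next rule applies.
Among Marchetti and Tanaka, alphabetically by surname: Marchetti before Tanaka.
Order: Okonkwo, Takahashi, Varga, Fontaine, Oyelaran, Marchetti, Tanaka.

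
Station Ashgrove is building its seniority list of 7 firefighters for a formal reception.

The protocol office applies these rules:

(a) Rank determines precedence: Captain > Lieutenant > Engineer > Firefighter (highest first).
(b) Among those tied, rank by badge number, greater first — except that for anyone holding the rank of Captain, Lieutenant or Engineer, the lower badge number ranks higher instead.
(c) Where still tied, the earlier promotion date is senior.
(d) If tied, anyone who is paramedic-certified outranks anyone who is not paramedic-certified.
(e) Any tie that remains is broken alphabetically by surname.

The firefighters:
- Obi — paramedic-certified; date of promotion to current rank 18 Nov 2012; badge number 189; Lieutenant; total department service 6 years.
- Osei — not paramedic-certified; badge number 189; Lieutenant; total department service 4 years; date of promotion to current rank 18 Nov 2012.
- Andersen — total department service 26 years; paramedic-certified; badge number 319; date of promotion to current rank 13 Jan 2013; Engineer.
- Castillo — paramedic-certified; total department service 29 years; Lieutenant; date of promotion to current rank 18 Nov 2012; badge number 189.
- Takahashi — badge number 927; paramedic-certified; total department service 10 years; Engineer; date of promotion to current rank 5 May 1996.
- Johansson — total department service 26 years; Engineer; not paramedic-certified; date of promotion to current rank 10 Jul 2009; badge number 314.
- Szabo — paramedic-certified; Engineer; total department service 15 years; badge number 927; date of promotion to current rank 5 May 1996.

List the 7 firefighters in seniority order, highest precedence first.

By rank: Castillo, Obi and Osei (Lieutenant); then Johansson, Andersen, Szabo and Takahashi (Engineer).
Castillo, Obi and Osei all have badge number 189, so the next rule applies.
Castillo, Obi and Osei all have date of promotion to current rank 18 Nov 2012, so the next rule applies.
Among Castillo, Obi and Osei, paramedic-certified before not paramedic-certified: Castillo and Obi (paramedic-certified) before Osei (not paramedic-certified).
Among Castillo and Obi, alphabetically by surname: Castillo before Obi.
Among Johansson, Andersen, Szabo and Takahashi, by badge number (lower first) (reversed rule for this group): Johansson (314) before Andersen (319) before Szabo and Takahashi (927).
Szabo and Takahashi both have date of promotion to current rank 5 May 1996, so the next rule applies.
Szabo and Takahashi are each paramedic-certified, so the next rule applies.
Among Szabo and Takahashi, alphabetically by surname: Szabo before Takahashi.
Full order: Castillo, Obi, Osei, Johansson, Andersen, Szabo, Takahashi.

Castillo, Obi, Osei, Johansson, Andersen, Szabo, Takahashi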